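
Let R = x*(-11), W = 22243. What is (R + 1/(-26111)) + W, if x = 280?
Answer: 500365092/26111 ≈ 19163.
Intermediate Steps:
R = -3080 (R = 280*(-11) = -3080)
(R + 1/(-26111)) + W = (-3080 + 1/(-26111)) + 22243 = (-3080 - 1/26111) + 22243 = -80421881/26111 + 22243 = 500365092/26111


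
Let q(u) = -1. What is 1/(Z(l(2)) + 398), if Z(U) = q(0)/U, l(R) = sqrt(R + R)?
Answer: 2/795 ≈ 0.0025157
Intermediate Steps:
l(R) = sqrt(2)*sqrt(R) (l(R) = sqrt(2*R) = sqrt(2)*sqrt(R))
Z(U) = -1/U
1/(Z(l(2)) + 398) = 1/(-1/(sqrt(2)*sqrt(2)) + 398) = 1/(-1/2 + 398) = 1/(795/2) = 2/795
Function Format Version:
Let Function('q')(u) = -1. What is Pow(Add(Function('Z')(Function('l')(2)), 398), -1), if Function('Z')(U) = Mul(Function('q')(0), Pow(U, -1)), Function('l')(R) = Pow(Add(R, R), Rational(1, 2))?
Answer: Rational(2, 795) ≈ 0.0025157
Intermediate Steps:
Function('l')(R) = Mul(Pow(2, Rational(1, 2)), Pow(R, Rational(1, 2))) (Function('l')(R) = Pow(Mul(2, R), Rational(1, 2)) = Mul(Pow(2, Rational(1, 2)), Pow(R, Rational(1, 2))))
Function('Z')(U) = Mul(-1, Pow(U, -1))
Pow(Add(Function('Z')(Function('l')(2)), 398), -1) = Pow(Add(Mul(-1, Pow(Mul(Pow(2, Rational(1, 2)), Pow(2, Rational(1, 2))), -1)), 398), -1) = Pow(Add(Mul(-1, Pow(2, -1)), 398), -1) = Pow(Add(Mul(-1, Rational(1, 2)), 398), -1) = Pow(Add(Rational(-1, 2), 398), -1) = Pow(Rational(795, 2), -1) = Rational(2, 795)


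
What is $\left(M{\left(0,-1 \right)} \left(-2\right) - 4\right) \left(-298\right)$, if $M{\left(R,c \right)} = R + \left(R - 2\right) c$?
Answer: $2384$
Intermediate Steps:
$M{\left(R,c \right)} = R + c \left(-2 + R\right)$ ($M{\left(R,c \right)} = R + \left(R - 2\right) c = R + \left(-2 + R\right) c = R + c \left(-2 + R\right)$)
$\left(M{\left(0,-1 \right)} \left(-2\right) - 4\right) \left(-298\right) = \left(\left(0 - -2 + 0 \left(-1\right)\right) \left(-2\right) - 4\right) \left(-298\right) = \left(\left(0 + 2 + 0\right) \left(-2\right) - 4\right) \left(-298\right) = \left(2 \left(-2\right) - 4\right) \left(-298\right) = \left(-4 - 4\right) \left(-298\right) = \left(-8\right) \left(-298\right) = 2384$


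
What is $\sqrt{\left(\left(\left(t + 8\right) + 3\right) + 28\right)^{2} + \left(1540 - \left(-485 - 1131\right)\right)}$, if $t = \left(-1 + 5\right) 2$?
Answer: $\sqrt{5365} \approx 73.246$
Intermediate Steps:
$t = 8$ ($t = 4 \cdot 2 = 8$)
$\sqrt{\left(\left(\left(t + 8\right) + 3\right) + 28\right)^{2} + \left(1540 - \left(-485 - 1131\right)\right)} = \sqrt{\left(\left(\left(8 + 8\right) + 3\right) + 28\right)^{2} + \left(1540 - \left(-485 - 1131\right)\right)} = \sqrt{\left(\left(16 + 3\right) + 28\right)^{2} + \left(1540 - -1616\right)} = \sqrt{\left(19 + 28\right)^{2} + \left(1540 + 1616\right)} = \sqrt{47^{2} + 3156} = \sqrt{2209 + 3156} = \sqrt{5365}$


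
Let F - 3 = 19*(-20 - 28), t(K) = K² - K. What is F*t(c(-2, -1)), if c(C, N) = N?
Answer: -1818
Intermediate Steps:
F = -909 (F = 3 + 19*(-20 - 28) = 3 + 19*(-48) = 3 - 912 = -909)
F*t(c(-2, -1)) = -(-909)*(-1 - 1) = -(-909)*(-2) = -909*2 = -1818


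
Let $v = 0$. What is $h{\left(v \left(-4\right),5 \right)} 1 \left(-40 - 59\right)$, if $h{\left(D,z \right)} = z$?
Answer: $-495$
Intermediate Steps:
$h{\left(v \left(-4\right),5 \right)} 1 \left(-40 - 59\right) = 5 \cdot 1 \left(-40 - 59\right) = 5 \left(-99\right) = -495$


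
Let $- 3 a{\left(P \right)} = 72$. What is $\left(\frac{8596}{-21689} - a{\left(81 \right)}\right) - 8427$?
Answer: $- \frac{182261263}{21689} \approx -8403.4$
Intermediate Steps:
$a{\left(P \right)} = -24$ ($a{\left(P \right)} = \left(- \frac{1}{3}\right) 72 = -24$)
$\left(\frac{8596}{-21689} - a{\left(81 \right)}\right) - 8427 = \left(\frac{8596}{-21689} - -24\right) - 8427 = \left(8596 \left(- \frac{1}{21689}\right) + 24\right) - 8427 = \left(- \frac{8596}{21689} + 24\right) - 8427 = \frac{511940}{21689} - 8427 = - \frac{182261263}{21689}$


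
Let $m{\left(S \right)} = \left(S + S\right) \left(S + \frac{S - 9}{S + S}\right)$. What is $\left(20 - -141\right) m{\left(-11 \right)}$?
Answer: $35742$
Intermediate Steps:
$m{\left(S \right)} = 2 S \left(S + \frac{-9 + S}{2 S}\right)$
$\left(20 - -141\right) m{\left(-11 \right)} = \left(20 - -141\right) \left(-9 - 11 + 2 \left(-11\right)^{2}\right) = \left(20 + 141\right) \left(-9 - 11 + 2 \cdot 121\right) = 161 \left(-9 - 11 + 242\right) = 161 \cdot 222 = 35742$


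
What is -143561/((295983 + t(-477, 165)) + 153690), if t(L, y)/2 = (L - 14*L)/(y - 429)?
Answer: -6316684/19783545 ≈ -0.31929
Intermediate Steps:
t(L, y) = -26*L/(-429 + y) (t(L, y) = 2*((L - 14*L)/(y - 429)) = 2*((-13*L)/(-429 + y)) = 2*(-13*L/(-429 + y)) = -26*L/(-429 + y))
-143561/((295983 + t(-477, 165)) + 153690) = -143561/((295983 - 26*(-477)/(-429 + 165)) + 153690) = -143561/((295983 - 26*(-477)/(-264)) + 153690) = -143561/((295983 - 26*(-477)*(-1/264)) + 153690) = -143561/((295983 - 2067/44) + 153690) = -143561/(13021185/44 + 153690) = -143561/19783545/44 = -143561*44/19783545 = -6316684/19783545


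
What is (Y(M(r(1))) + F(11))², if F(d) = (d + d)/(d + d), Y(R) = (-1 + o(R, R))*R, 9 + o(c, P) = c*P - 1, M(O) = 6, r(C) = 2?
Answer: 22801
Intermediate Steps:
o(c, P) = -10 + P*c (o(c, P) = -9 + (c*P - 1) = -9 + (P*c - 1) = -9 + (-1 + P*c) = -10 + P*c)
Y(R) = R*(-11 + R²) (Y(R) = (-1 + (-10 + R*R))*R = (-1 + (-10 + R²))*R = (-11 + R²)*R = R*(-11 + R²))
F(d) = 1 (F(d) = (2*d)/((2*d)) = (2*d)*(1/(2*d)) = 1)
(Y(M(r(1))) + F(11))² = (6*(-11 + 6²) + 1)² = (6*(-11 + 36) + 1)² = (6*25 + 1)² = (150 + 1)² = 151² = 22801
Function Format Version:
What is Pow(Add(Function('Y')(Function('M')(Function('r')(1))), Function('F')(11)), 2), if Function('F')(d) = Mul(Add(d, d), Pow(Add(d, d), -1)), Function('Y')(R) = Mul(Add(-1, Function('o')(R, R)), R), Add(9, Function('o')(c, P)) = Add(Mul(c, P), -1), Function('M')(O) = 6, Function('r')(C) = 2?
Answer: 22801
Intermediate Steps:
Function('o')(c, P) = Add(-10, Mul(P, c)) (Function('o')(c, P) = Add(-9, Add(Mul(c, P), -1)) = Add(-9, Add(Mul(P, c), -1)) = Add(-9, Add(-1, Mul(P, c))) = Add(-10, Mul(P, c)))
Function('Y')(R) = Mul(R, Add(-11, Pow(R, 2))) (Function('Y')(R) = Mul(Add(-1, Add(-10, Mul(R, R))), R) = Mul(Add(-1, Add(-10, Pow(R, 2))), R) = Mul(Add(-11, Pow(R, 2)), R) = Mul(R, Add(-11, Pow(R, 2))))
Function('F')(d) = 1 (Function('F')(d) = Mul(Mul(2, d), Pow(Mul(2, d), -1)) = Mul(Mul(2, d), Mul(Rational(1, 2), Pow(d, -1))) = 1)
Pow(Add(Function('Y')(Function('M')(Function('r')(1))), Function('F')(11)), 2) = Pow(Add(Mul(6, Add(-11, Pow(6, 2))), 1), 2) = Pow(Add(Mul(6, Add(-11, 36)), 1), 2) = Pow(Add(Mul(6, 25), 1), 2) = Pow(Add(150, 1), 2) = Pow(151, 2) = 22801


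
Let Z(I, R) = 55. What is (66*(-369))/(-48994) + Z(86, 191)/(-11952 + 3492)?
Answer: 1848547/3768084 ≈ 0.49058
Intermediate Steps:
(66*(-369))/(-48994) + Z(86, 191)/(-11952 + 3492) = (66*(-369))/(-48994) + 55/(-11952 + 3492) = -24354*(-1/48994) + 55/(-8460) = 1107/2227 + 55*(-1/8460) = 1107/2227 - 11/1692 = 1848547/3768084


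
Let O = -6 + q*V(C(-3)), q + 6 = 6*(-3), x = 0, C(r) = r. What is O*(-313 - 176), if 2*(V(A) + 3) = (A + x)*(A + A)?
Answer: 73350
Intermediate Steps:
V(A) = -3 + A² (V(A) = -3 + ((A + 0)*(A + A))/2 = -3 + (A*(2*A))/2 = -3 + (2*A²)/2 = -3 + A²)
q = -24 (q = -6 + 6*(-3) = -6 - 18 = -24)
O = -150 (O = -6 - 24*(-3 + (-3)²) = -6 - 24*(-3 + 9) = -6 - 24*6 = -6 - 144 = -150)
O*(-313 - 176) = -150*(-313 - 176) = -150*(-489) = 73350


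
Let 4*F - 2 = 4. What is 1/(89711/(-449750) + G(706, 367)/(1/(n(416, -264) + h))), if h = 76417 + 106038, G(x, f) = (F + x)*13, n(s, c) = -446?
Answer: 224875/376446996420457 ≈ 5.9736e-10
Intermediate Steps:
F = 3/2 (F = ½ + (¼)*4 = ½ + 1 = 3/2 ≈ 1.5000)
G(x, f) = 39/2 + 13*x (G(x, f) = (3/2 + x)*13 = 39/2 + 13*x)
h = 182455
1/(89711/(-449750) + G(706, 367)/(1/(n(416, -264) + h))) = 1/(89711/(-449750) + (39/2 + 13*706)/(1/(-446 + 182455))) = 1/(89711*(-1/449750) + (39/2 + 9178)/(1/182009)) = 1/(-89711/449750 + 18395/(2*(1/182009))) = 1/(-89711/449750 + (18395/2)*182009) = 1/(-89711/449750 + 3348055555/2) = 1/(376446996420457/224875) = 224875/376446996420457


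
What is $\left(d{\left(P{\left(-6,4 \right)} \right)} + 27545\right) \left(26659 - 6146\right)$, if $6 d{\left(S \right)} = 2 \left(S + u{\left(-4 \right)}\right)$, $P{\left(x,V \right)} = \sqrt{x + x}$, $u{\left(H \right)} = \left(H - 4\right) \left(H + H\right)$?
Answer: $\frac{1696404587}{3} + \frac{41026 i \sqrt{3}}{3} \approx 5.6547 \cdot 10^{8} + 23686.0 i$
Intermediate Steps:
$u{\left(H \right)} = 2 H \left(-4 + H\right)$ ($u{\left(H \right)} = \left(-4 + H\right) 2 H = 2 H \left(-4 + H\right)$)
$P{\left(x,V \right)} = \sqrt{2} \sqrt{x}$ ($P{\left(x,V \right)} = \sqrt{2 x} = \sqrt{2} \sqrt{x}$)
$d{\left(S \right)} = \frac{64}{3} + \frac{S}{3}$ ($d{\left(S \right)} = \frac{2 \left(S + 2 \left(-4\right) \left(-4 - 4\right)\right)}{6} = \frac{2 \left(S + 2 \left(-4\right) \left(-8\right)\right)}{6} = \frac{2 \left(S + 64\right)}{6} = \frac{2 \left(64 + S\right)}{6} = \frac{128 + 2 S}{6} = \frac{64}{3} + \frac{S}{3}$)
$\left(d{\left(P{\left(-6,4 \right)} \right)} + 27545\right) \left(26659 - 6146\right) = \left(\left(\frac{64}{3} + \frac{\sqrt{2} \sqrt{-6}}{3}\right) + 27545\right) \left(26659 - 6146\right) = \left(\left(\frac{64}{3} + \frac{\sqrt{2} i \sqrt{6}}{3}\right) + 27545\right) 20513 = \left(\left(\frac{64}{3} + \frac{2 i \sqrt{3}}{3}\right) + 27545\right) 20513 = \left(\frac{82699}{3} + \frac{2 i \sqrt{3}}{3}\right) 20513 = \frac{1696404587}{3} + \frac{41026 i \sqrt{3}}{3}$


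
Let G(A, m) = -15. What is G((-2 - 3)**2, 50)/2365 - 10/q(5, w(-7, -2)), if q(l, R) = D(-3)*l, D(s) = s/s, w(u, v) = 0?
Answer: -949/473 ≈ -2.0063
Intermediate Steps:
D(s) = 1
q(l, R) = l (q(l, R) = 1*l = l)
G((-2 - 3)**2, 50)/2365 - 10/q(5, w(-7, -2)) = -15/2365 - 10/5 = -15*1/2365 - 10*1/5 = -3/473 - 2 = -949/473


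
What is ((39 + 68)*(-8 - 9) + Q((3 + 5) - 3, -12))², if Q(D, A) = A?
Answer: 3352561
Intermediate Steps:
((39 + 68)*(-8 - 9) + Q((3 + 5) - 3, -12))² = ((39 + 68)*(-8 - 9) - 12)² = (107*(-17) - 12)² = (-1819 - 12)² = (-1831)² = 3352561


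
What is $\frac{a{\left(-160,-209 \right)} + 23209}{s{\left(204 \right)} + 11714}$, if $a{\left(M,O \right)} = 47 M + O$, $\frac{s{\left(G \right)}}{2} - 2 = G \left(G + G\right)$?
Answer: $\frac{860}{9899} \approx 0.086877$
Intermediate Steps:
$s{\left(G \right)} = 4 + 4 G^{2}$ ($s{\left(G \right)} = 4 + 2 G \left(G + G\right) = 4 + 2 G 2 G = 4 + 2 \cdot 2 G^{2} = 4 + 4 G^{2}$)
$a{\left(M,O \right)} = O + 47 M$
$\frac{a{\left(-160,-209 \right)} + 23209}{s{\left(204 \right)} + 11714} = \frac{\left(-209 + 47 \left(-160\right)\right) + 23209}{\left(4 + 4 \cdot 204^{2}\right) + 11714} = \frac{\left(-209 - 7520\right) + 23209}{\left(4 + 4 \cdot 41616\right) + 11714} = \frac{-7729 + 23209}{\left(4 + 166464\right) + 11714} = \frac{15480}{166468 + 11714} = \frac{15480}{178182} = 15480 \cdot \frac{1}{178182} = \frac{860}{9899}$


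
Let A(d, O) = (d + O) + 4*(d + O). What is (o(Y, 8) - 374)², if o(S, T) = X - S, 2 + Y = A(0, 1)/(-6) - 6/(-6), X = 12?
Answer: 4669921/36 ≈ 1.2972e+5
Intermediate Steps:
A(d, O) = 5*O + 5*d (A(d, O) = (O + d) + 4*(O + d) = (O + d) + (4*O + 4*d) = 5*O + 5*d)
Y = -11/6 (Y = -2 + ((5*1 + 5*0)/(-6) - 6/(-6)) = -2 + ((5 + 0)*(-⅙) - 6*(-⅙)) = -2 + (5*(-⅙) + 1) = -2 + (-⅚ + 1) = -2 + ⅙ = -11/6 ≈ -1.8333)
o(S, T) = 12 - S
(o(Y, 8) - 374)² = ((12 - 1*(-11/6)) - 374)² = ((12 + 11/6) - 374)² = (83/6 - 374)² = (-2161/6)² = 4669921/36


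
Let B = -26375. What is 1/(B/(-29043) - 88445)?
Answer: -29043/2568681760 ≈ -1.1307e-5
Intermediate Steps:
1/(B/(-29043) - 88445) = 1/(-26375/(-29043) - 88445) = 1/(-26375*(-1/29043) - 88445) = 1/(26375/29043 - 88445) = 1/(-2568681760/29043) = -29043/2568681760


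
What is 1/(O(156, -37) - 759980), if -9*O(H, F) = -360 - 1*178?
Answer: -9/6839282 ≈ -1.3159e-6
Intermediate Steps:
O(H, F) = 538/9 (O(H, F) = -(-360 - 1*178)/9 = -(-360 - 178)/9 = -⅑*(-538) = 538/9)
1/(O(156, -37) - 759980) = 1/(538/9 - 759980) = 1/(-6839282/9) = -9/6839282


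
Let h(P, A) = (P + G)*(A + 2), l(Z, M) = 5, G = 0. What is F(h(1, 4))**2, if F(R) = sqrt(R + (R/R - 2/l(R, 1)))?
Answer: 33/5 ≈ 6.6000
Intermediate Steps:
h(P, A) = P*(2 + A) (h(P, A) = (P + 0)*(A + 2) = P*(2 + A))
F(R) = sqrt(3/5 + R) (F(R) = sqrt(R + (R/R - 2/5)) = sqrt(R + (1 - 2*1/5)) = sqrt(R + (1 - 2/5)) = sqrt(R + 3/5) = sqrt(3/5 + R))
F(h(1, 4))**2 = (sqrt(15 + 25*(1*(2 + 4)))/5)**2 = (sqrt(15 + 25*(1*6))/5)**2 = (sqrt(15 + 25*6)/5)**2 = (sqrt(15 + 150)/5)**2 = (sqrt(165)/5)**2 = 33/5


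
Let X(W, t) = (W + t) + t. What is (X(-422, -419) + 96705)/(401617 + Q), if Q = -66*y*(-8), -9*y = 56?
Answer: 57267/238999 ≈ 0.23961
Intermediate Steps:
y = -56/9 (y = -⅑*56 = -56/9 ≈ -6.2222)
X(W, t) = W + 2*t
Q = -9856/3 (Q = -66*(-56/9)*(-8) = (1232/3)*(-8) = -9856/3 ≈ -3285.3)
(X(-422, -419) + 96705)/(401617 + Q) = ((-422 + 2*(-419)) + 96705)/(401617 - 9856/3) = ((-422 - 838) + 96705)/(1194995/3) = (-1260 + 96705)*(3/1194995) = 95445*(3/1194995) = 57267/238999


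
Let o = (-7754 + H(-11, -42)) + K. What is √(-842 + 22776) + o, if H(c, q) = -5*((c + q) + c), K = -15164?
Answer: -22598 + √21934 ≈ -22450.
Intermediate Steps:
H(c, q) = -10*c - 5*q (H(c, q) = -5*(q + 2*c) = -10*c - 5*q)
o = -22598 (o = (-7754 + (-10*(-11) - 5*(-42))) - 15164 = (-7754 + (110 + 210)) - 15164 = (-7754 + 320) - 15164 = -7434 - 15164 = -22598)
√(-842 + 22776) + o = √(-842 + 22776) - 22598 = √21934 - 22598 = -22598 + √21934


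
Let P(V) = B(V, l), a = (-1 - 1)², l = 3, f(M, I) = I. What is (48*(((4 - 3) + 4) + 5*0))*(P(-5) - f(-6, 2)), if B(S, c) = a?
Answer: 480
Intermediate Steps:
a = 4 (a = (-2)² = 4)
B(S, c) = 4
P(V) = 4
(48*(((4 - 3) + 4) + 5*0))*(P(-5) - f(-6, 2)) = (48*(((4 - 3) + 4) + 5*0))*(4 - 1*2) = (48*((1 + 4) + 0))*(4 - 2) = (48*(5 + 0))*2 = (48*5)*2 = 240*2 = 480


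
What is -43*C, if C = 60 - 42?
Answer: -774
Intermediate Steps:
C = 18
-43*C = -43*18 = -774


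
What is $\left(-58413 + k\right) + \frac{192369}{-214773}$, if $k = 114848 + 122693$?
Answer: $\frac{12823888525}{71591} \approx 1.7913 \cdot 10^{5}$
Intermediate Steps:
$k = 237541$
$\left(-58413 + k\right) + \frac{192369}{-214773} = \left(-58413 + 237541\right) + \frac{192369}{-214773} = 179128 + 192369 \left(- \frac{1}{214773}\right) = 179128 - \frac{64123}{71591} = \frac{12823888525}{71591}$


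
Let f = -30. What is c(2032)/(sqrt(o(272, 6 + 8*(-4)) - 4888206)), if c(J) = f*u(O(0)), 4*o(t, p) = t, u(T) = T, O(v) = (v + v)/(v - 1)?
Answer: 0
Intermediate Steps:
O(v) = 2*v/(-1 + v) (O(v) = (2*v)/(-1 + v) = 2*v/(-1 + v))
o(t, p) = t/4
c(J) = 0 (c(J) = -60*0/(-1 + 0) = -60*0/(-1) = -60*0*(-1) = -30*0 = 0)
c(2032)/(sqrt(o(272, 6 + 8*(-4)) - 4888206)) = 0/(sqrt((1/4)*272 - 4888206)) = 0/(sqrt(68 - 4888206)) = 0/(sqrt(-4888138)) = 0/((I*sqrt(4888138))) = 0*(-I*sqrt(4888138)/4888138) = 0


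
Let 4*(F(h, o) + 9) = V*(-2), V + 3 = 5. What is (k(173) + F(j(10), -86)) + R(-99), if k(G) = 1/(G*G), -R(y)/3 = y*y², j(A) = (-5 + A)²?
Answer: 87119937024/29929 ≈ 2.9109e+6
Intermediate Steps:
V = 2 (V = -3 + 5 = 2)
R(y) = -3*y³ (R(y) = -3*y*y² = -3*y³)
F(h, o) = -10 (F(h, o) = -9 + (2*(-2))/4 = -9 + (¼)*(-4) = -9 - 1 = -10)
k(G) = G⁻²
(k(173) + F(j(10), -86)) + R(-99) = (173⁻² - 10) - 3*(-99)³ = (1/29929 - 10) - 3*(-970299) = -299289/29929 + 2910897 = 87119937024/29929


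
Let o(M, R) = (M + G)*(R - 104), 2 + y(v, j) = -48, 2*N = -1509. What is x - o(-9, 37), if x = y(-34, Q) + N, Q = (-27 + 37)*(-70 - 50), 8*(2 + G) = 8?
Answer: -2949/2 ≈ -1474.5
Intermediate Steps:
N = -1509/2 (N = (½)*(-1509) = -1509/2 ≈ -754.50)
G = -1 (G = -2 + (⅛)*8 = -2 + 1 = -1)
Q = -1200 (Q = 10*(-120) = -1200)
y(v, j) = -50 (y(v, j) = -2 - 48 = -50)
o(M, R) = (-1 + M)*(-104 + R) (o(M, R) = (M - 1)*(R - 104) = (-1 + M)*(-104 + R))
x = -1609/2 (x = -50 - 1509/2 = -1609/2 ≈ -804.50)
x - o(-9, 37) = -1609/2 - (104 - 1*37 - 104*(-9) - 9*37) = -1609/2 - (104 - 37 + 936 - 333) = -1609/2 - 1*670 = -1609/2 - 670 = -2949/2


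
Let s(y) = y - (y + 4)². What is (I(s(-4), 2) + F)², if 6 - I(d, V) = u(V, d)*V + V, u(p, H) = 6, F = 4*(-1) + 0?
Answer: 144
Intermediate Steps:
F = -4 (F = -4 + 0 = -4)
s(y) = y - (4 + y)²
I(d, V) = 6 - 7*V (I(d, V) = 6 - (6*V + V) = 6 - 7*V)
(I(s(-4), 2) + F)² = ((6 - 7*2) - 4)² = ((6 - 14) - 4)² = (-8 - 4)² = (-12)² = 144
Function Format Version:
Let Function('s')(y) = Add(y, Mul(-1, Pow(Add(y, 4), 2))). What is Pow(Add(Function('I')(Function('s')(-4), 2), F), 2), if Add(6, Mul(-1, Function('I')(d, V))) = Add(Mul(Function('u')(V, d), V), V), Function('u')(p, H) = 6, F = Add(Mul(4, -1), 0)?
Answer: 144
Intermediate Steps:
F = -4 (F = Add(-4, 0) = -4)
Function('s')(y) = Add(y, Mul(-1, Pow(Add(4, y), 2)))
Function('I')(d, V) = Add(6, Mul(-7, V)) (Function('I')(d, V) = Add(6, Mul(-1, Add(Mul(6, V), V))) = Add(6, Mul(-1, Mul(7, V))) = Add(6, Mul(-7, V)))
Pow(Add(Function('I')(Function('s')(-4), 2), F), 2) = Pow(Add(Add(6, Mul(-7, 2)), -4), 2) = Pow(Add(Add(6, -14), -4), 2) = Pow(Add(-8, -4), 2) = Pow(-12, 2) = 144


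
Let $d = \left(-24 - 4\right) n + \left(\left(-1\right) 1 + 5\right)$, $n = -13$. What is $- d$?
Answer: $-368$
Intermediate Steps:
$d = 368$ ($d = \left(-24 - 4\right) \left(-13\right) + \left(\left(-1\right) 1 + 5\right) = \left(-24 - 4\right) \left(-13\right) + \left(-1 + 5\right) = \left(-28\right) \left(-13\right) + 4 = 364 + 4 = 368$)
$- d = \left(-1\right) 368 = -368$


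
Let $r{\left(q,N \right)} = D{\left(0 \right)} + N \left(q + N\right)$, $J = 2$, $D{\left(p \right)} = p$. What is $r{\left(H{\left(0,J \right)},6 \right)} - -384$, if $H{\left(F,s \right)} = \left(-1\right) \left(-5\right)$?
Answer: $450$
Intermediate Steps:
$H{\left(F,s \right)} = 5$
$r{\left(q,N \right)} = N \left(N + q\right)$ ($r{\left(q,N \right)} = 0 + N \left(q + N\right) = 0 + N \left(N + q\right) = N \left(N + q\right)$)
$r{\left(H{\left(0,J \right)},6 \right)} - -384 = 6 \left(6 + 5\right) - -384 = 6 \cdot 11 + 384 = 66 + 384 = 450$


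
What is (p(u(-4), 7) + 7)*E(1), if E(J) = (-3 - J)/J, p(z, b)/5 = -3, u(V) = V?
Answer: 32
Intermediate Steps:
p(z, b) = -15 (p(z, b) = 5*(-3) = -15)
E(J) = (-3 - J)/J
(p(u(-4), 7) + 7)*E(1) = (-15 + 7)*((-3 - 1*1)/1) = -8*(-3 - 1) = -8*(-4) = 32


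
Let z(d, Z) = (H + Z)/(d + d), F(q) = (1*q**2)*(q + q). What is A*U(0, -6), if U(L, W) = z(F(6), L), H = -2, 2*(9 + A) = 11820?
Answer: -1967/144 ≈ -13.660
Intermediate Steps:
A = 5901 (A = -9 + (1/2)*11820 = -9 + 5910 = 5901)
F(q) = 2*q**3 (F(q) = q**2*(2*q) = 2*q**3)
z(d, Z) = (-2 + Z)/(2*d) (z(d, Z) = (-2 + Z)/(d + d) = (-2 + Z)/((2*d)) = (-2 + Z)*(1/(2*d)) = (-2 + Z)/(2*d))
U(L, W) = -1/432 + L/864 (U(L, W) = (-2 + L)/(2*((2*6**3))) = (-2 + L)/(2*((2*216))) = (1/2)*(-2 + L)/432 = (1/2)*(1/432)*(-2 + L) = -1/432 + L/864)
A*U(0, -6) = 5901*(-1/432 + (1/864)*0) = 5901*(-1/432 + 0) = 5901*(-1/432) = -1967/144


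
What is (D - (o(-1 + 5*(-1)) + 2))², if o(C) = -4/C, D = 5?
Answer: 49/9 ≈ 5.4444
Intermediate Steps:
(D - (o(-1 + 5*(-1)) + 2))² = (5 - (-4/(-1 + 5*(-1)) + 2))² = (5 - (-4/(-1 - 5) + 2))² = (5 - (-4/(-6) + 2))² = (5 - (-4*(-⅙) + 2))² = (5 - (⅔ + 2))² = (5 - 1*8/3)² = (5 - 8/3)² = (7/3)² = 49/9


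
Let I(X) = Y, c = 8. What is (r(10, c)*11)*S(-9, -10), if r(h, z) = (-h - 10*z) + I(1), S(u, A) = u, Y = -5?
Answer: 9405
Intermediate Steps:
I(X) = -5
r(h, z) = -5 - h - 10*z (r(h, z) = (-h - 10*z) - 5 = -5 - h - 10*z)
(r(10, c)*11)*S(-9, -10) = ((-5 - 1*10 - 10*8)*11)*(-9) = ((-5 - 10 - 80)*11)*(-9) = -95*11*(-9) = -1045*(-9) = 9405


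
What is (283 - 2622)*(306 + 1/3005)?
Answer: -2150783009/3005 ≈ -7.1574e+5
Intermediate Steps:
(283 - 2622)*(306 + 1/3005) = -2339*(306 + 1/3005) = -2339*919531/3005 = -2150783009/3005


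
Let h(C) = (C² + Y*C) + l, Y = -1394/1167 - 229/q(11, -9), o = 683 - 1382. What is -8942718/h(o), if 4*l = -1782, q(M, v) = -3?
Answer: -2319144868/112974279 ≈ -20.528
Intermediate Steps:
o = -699
l = -891/2 (l = (¼)*(-1782) = -891/2 ≈ -445.50)
Y = 29229/389 (Y = -1394/1167 - 229/(-3) = -1394*1/1167 - 229*(-⅓) = -1394/1167 + 229/3 = 29229/389 ≈ 75.139)
h(C) = -891/2 + C² + 29229*C/389 (h(C) = (C² + 29229*C/389) - 891/2 = -891/2 + C² + 29229*C/389)
-8942718/h(o) = -8942718/(-891/2 + (-699)² + (29229/389)*(-699)) = -8942718/(-891/2 + 488601 - 20431071/389) = -8942718/338922837/778 = -8942718*778/338922837 = -2319144868/112974279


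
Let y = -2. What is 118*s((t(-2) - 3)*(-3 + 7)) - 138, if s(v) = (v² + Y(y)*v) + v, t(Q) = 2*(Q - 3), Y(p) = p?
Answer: 325070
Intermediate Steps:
t(Q) = -6 + 2*Q (t(Q) = 2*(-3 + Q) = -6 + 2*Q)
s(v) = v² - v (s(v) = (v² - 2*v) + v = v² - v)
118*s((t(-2) - 3)*(-3 + 7)) - 138 = 118*((((-6 + 2*(-2)) - 3)*(-3 + 7))*(-1 + ((-6 + 2*(-2)) - 3)*(-3 + 7))) - 138 = 118*((((-6 - 4) - 3)*4)*(-1 + ((-6 - 4) - 3)*4)) - 138 = 118*(((-10 - 3)*4)*(-1 + (-10 - 3)*4)) - 138 = 118*((-13*4)*(-1 - 13*4)) - 138 = 118*(-52*(-1 - 52)) - 138 = 118*(-52*(-53)) - 138 = 118*2756 - 138 = 325208 - 138 = 325070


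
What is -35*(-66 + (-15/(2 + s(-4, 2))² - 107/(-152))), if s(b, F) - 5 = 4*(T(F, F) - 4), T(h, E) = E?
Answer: 427175/152 ≈ 2810.4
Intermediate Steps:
s(b, F) = -11 + 4*F (s(b, F) = 5 + 4*(F - 4) = 5 + 4*(-4 + F) = 5 + (-16 + 4*F) = -11 + 4*F)
-35*(-66 + (-15/(2 + s(-4, 2))² - 107/(-152))) = -35*(-66 + (-15/(2 + (-11 + 4*2))² - 107/(-152))) = -35*(-66 + (-15/(2 + (-11 + 8))² - 107*(-1/152))) = -35*(-66 + (-15/(2 - 3)² + 107/152)) = -35*(-66 + (-15/((-1)²) + 107/152)) = -35*(-66 + (-15/1 + 107/152)) = -35*(-66 + (-15*1 + 107/152)) = -35*(-66 + (-15 + 107/152)) = -35*(-66 - 2173/152) = -35*(-12205/152) = 427175/152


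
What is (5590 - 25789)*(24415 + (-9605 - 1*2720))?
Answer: -244205910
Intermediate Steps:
(5590 - 25789)*(24415 + (-9605 - 1*2720)) = -20199*(24415 + (-9605 - 2720)) = -20199*(24415 - 12325) = -20199*12090 = -244205910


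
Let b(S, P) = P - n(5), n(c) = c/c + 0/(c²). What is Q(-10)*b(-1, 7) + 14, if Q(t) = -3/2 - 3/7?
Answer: 17/7 ≈ 2.4286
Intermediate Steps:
n(c) = 1 (n(c) = 1 + 0/c² = 1 + 0 = 1)
Q(t) = -27/14 (Q(t) = -3*½ - 3*⅐ = -3/2 - 3/7 = -27/14)
b(S, P) = -1 + P (b(S, P) = P - 1*1 = P - 1 = -1 + P)
Q(-10)*b(-1, 7) + 14 = -27*(-1 + 7)/14 + 14 = -27/14*6 + 14 = -81/7 + 14 = 17/7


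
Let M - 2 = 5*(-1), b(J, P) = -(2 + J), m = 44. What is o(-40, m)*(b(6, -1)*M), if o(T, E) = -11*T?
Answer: 10560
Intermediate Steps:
b(J, P) = -2 - J
M = -3 (M = 2 + 5*(-1) = 2 - 5 = -3)
o(-40, m)*(b(6, -1)*M) = (-11*(-40))*((-2 - 1*6)*(-3)) = 440*((-2 - 6)*(-3)) = 440*(-8*(-3)) = 440*24 = 10560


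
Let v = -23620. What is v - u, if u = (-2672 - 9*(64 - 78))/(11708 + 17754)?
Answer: -347944947/14731 ≈ -23620.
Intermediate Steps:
u = -1273/14731 (u = (-2672 - 9*(-14))/29462 = (-2672 + 126)*(1/29462) = -2546*1/29462 = -1273/14731 ≈ -0.086416)
v - u = -23620 - 1*(-1273/14731) = -23620 + 1273/14731 = -347944947/14731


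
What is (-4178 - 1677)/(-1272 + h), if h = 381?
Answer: 5855/891 ≈ 6.5713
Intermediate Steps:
(-4178 - 1677)/(-1272 + h) = (-4178 - 1677)/(-1272 + 381) = -5855/(-891) = -5855*(-1/891) = 5855/891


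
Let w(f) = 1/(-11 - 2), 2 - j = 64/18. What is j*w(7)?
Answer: 14/117 ≈ 0.11966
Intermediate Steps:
j = -14/9 (j = 2 - 64/18 = 2 - 1*32/9 = 2 - 32/9 = -14/9 ≈ -1.5556)
w(f) = -1/13 (w(f) = 1/(-13) = -1/13)
j*w(7) = -14/9*(-1/13) = 14/117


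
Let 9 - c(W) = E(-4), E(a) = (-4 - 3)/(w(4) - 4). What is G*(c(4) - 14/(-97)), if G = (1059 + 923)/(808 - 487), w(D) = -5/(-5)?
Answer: 3928324/93411 ≈ 42.054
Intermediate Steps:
w(D) = 1 (w(D) = -5*(-⅕) = 1)
E(a) = 7/3 (E(a) = (-4 - 3)/(1 - 4) = -7/(-3) = -7*(-⅓) = 7/3)
c(W) = 20/3 (c(W) = 9 - 1*7/3 = 9 - 7/3 = 20/3)
G = 1982/321 ≈ 6.1745
G*(c(4) - 14/(-97)) = 1982*(20/3 - 14/(-97))/321 = 1982*(20/3 - 14*(-1)/97)/321 = 1982*(20/3 - 1*(-14/97))/321 = 1982*(20/3 + 14/97)/321 = (1982/321)*(1982/291) = 3928324/93411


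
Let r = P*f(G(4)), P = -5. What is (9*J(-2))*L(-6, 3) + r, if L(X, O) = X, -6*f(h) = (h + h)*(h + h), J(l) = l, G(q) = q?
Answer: 484/3 ≈ 161.33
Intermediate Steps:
f(h) = -2*h**2/3 (f(h) = -(h + h)*(h + h)/6 = -2*h*2*h/6 = -2*h**2/3)
r = 160/3 (r = -(-10)*4**2/3 = -(-10)*16/3 = -5*(-32/3) = 160/3 ≈ 53.333)
(9*J(-2))*L(-6, 3) + r = (9*(-2))*(-6) + 160/3 = -18*(-6) + 160/3 = 108 + 160/3 = 484/3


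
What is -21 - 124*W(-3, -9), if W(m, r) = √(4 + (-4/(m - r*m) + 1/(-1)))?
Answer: -21 - 124*√705/15 ≈ -240.50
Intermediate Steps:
W(m, r) = √(3 - 4/(m - m*r)) (W(m, r) = √(4 + (-4/(m - m*r) + 1*(-1))) = √(4 + (-4/(m - m*r) - 1)) = √(4 + (-1 - 4/(m - m*r))) = √(3 - 4/(m - m*r)))
-21 - 124*W(-3, -9) = -21 - 124*√(-1/(-3))*√(-1/(-1 - 9))*√(4 - 3*(-3) + 3*(-3)*(-9)) = -21 - 124*√3*√(-1/(-10))*√(4 + 9 + 81)/3 = -21 - 124*√705/15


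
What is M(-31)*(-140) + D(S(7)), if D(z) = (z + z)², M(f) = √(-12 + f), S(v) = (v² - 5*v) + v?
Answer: 1764 - 140*I*√43 ≈ 1764.0 - 918.04*I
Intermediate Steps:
S(v) = v² - 4*v
D(z) = 4*z² (D(z) = (2*z)² = 4*z²)
M(-31)*(-140) + D(S(7)) = √(-12 - 31)*(-140) + 4*(7*(-4 + 7))² = √(-43)*(-140) + 4*(7*3)² = (I*√43)*(-140) + 4*21² = -140*I*√43 + 4*441 = -140*I*√43 + 1764 = 1764 - 140*I*√43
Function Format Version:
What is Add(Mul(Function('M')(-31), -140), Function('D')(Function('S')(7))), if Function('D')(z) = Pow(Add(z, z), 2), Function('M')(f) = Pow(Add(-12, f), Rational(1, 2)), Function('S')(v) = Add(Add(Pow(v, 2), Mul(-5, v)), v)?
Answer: Add(1764, Mul(-140, I, Pow(43, Rational(1, 2)))) ≈ Add(1764.0, Mul(-918.04, I))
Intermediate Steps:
Function('S')(v) = Add(Pow(v, 2), Mul(-4, v))
Function('D')(z) = Mul(4, Pow(z, 2)) (Function('D')(z) = Pow(Mul(2, z), 2) = Mul(4, Pow(z, 2)))
Add(Mul(Function('M')(-31), -140), Function('D')(Function('S')(7))) = Add(Mul(Pow(Add(-12, -31), Rational(1, 2)), -140), Mul(4, Pow(Mul(7, Add(-4, 7)), 2))) = Add(Mul(Pow(-43, Rational(1, 2)), -140), Mul(4, Pow(Mul(7, 3), 2))) = Add(Mul(Mul(I, Pow(43, Rational(1, 2))), -140), Mul(4, Pow(21, 2))) = Add(Mul(-140, I, Pow(43, Rational(1, 2))), Mul(4, 441)) = Add(Mul(-140, I, Pow(43, Rational(1, 2))), 1764) = Add(1764, Mul(-140, I, Pow(43, Rational(1, 2))))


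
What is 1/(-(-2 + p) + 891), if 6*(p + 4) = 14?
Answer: 3/2684 ≈ 0.0011177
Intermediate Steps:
p = -5/3 (p = -4 + (⅙)*14 = -4 + 7/3 = -5/3 ≈ -1.6667)
1/(-(-2 + p) + 891) = 1/(-(-2 - 5/3) + 891) = 1/(-1*(-11/3) + 891) = 1/(11/3 + 891) = 1/(2684/3) = 3/2684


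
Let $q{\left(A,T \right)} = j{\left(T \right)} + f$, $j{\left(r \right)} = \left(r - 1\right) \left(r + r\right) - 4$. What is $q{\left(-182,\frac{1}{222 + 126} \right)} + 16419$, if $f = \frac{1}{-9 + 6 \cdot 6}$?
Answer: $\frac{2981888927}{181656} \approx 16415.0$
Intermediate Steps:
$f = \frac{1}{27}$ ($f = \frac{1}{-9 + 36} = \frac{1}{27} \approx 0.037037$)
$j{\left(r \right)} = -4 + 2 r \left(-1 + r\right)$ ($j{\left(r \right)} = \left(-1 + r\right) 2 r - 4 = 2 r \left(-1 + r\right) - 4 = -4 + 2 r \left(-1 + r\right)$)
$q{\left(A,T \right)} = - \frac{107}{27} - 2 T + 2 T^{2}$ ($q{\left(A,T \right)} = \left(-4 - 2 T + 2 T^{2}\right) + \frac{1}{27} = - \frac{107}{27} - 2 T + 2 T^{2}$)
$q{\left(-182,\frac{1}{222 + 126} \right)} + 16419 = \left(- \frac{107}{27} - \frac{2}{222 + 126} + 2 \left(\frac{1}{222 + 126}\right)^{2}\right) + 16419 = \left(- \frac{107}{27} - \frac{2}{348} + 2 \left(\frac{1}{348}\right)^{2}\right) + 16419 = \left(- \frac{107}{27} - \frac{1}{174} + \frac{2}{121104}\right) + 16419 = \left(- \frac{107}{27} - \frac{1}{174} + 2 \cdot \frac{1}{121104}\right) + 16419 = \left(- \frac{107}{27} - \frac{1}{174} + \frac{1}{60552}\right) + 16419 = - \frac{720937}{181656} + 16419 = \frac{2981888927}{181656}$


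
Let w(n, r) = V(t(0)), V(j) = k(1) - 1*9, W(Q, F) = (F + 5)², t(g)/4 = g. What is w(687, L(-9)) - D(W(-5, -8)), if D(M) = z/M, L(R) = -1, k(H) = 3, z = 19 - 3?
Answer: -70/9 ≈ -7.7778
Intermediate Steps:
t(g) = 4*g
z = 16
W(Q, F) = (5 + F)²
V(j) = -6 (V(j) = 3 - 1*9 = 3 - 9 = -6)
w(n, r) = -6
D(M) = 16/M
w(687, L(-9)) - D(W(-5, -8)) = -6 - 16/((5 - 8)²) = -6 - 16/((-3)²) = -6 - 16/9 = -70/9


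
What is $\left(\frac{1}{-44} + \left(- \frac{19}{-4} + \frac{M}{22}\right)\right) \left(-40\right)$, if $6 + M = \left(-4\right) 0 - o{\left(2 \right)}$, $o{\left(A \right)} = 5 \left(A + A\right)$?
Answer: $- \frac{1560}{11} \approx -141.82$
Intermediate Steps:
$o{\left(A \right)} = 10 A$ ($o{\left(A \right)} = 5 \cdot 2 A = 10 A$)
$M = -26$ ($M = -6 - 10 \cdot 2 = -6 + \left(0 - 20\right) = -6 - 20 = -26$)
$\left(\frac{1}{-44} + \left(- \frac{19}{-4} + \frac{M}{22}\right)\right) \left(-40\right) = \left(\frac{1}{-44} - \left(- \frac{19}{4} + \frac{13}{11}\right)\right) \left(-40\right) = \left(- \frac{1}{44} - - \frac{157}{44}\right) \left(-40\right) = \left(- \frac{1}{44} + \left(\frac{19}{4} - \frac{13}{11}\right)\right) \left(-40\right) = \left(- \frac{1}{44} + \frac{157}{44}\right) \left(-40\right) = \frac{39}{11} \left(-40\right) = - \frac{1560}{11}$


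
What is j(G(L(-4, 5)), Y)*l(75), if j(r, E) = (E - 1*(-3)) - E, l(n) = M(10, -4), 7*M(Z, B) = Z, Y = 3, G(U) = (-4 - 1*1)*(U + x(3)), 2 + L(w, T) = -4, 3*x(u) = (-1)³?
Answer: 30/7 ≈ 4.2857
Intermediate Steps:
x(u) = -⅓ (x(u) = (⅓)*(-1)³ = (⅓)*(-1) = -⅓)
L(w, T) = -6 (L(w, T) = -2 - 4 = -6)
G(U) = 5/3 - 5*U (G(U) = (-4 - 1*1)*(U - ⅓) = (-4 - 1)*(-⅓ + U) = -5*(-⅓ + U) = 5/3 - 5*U)
M(Z, B) = Z/7
l(n) = 10/7 (l(n) = (⅐)*10 = 10/7)
j(r, E) = 3 (j(r, E) = (E + 3) - E = (3 + E) - E = 3)
j(G(L(-4, 5)), Y)*l(75) = 3*(10/7) = 30/7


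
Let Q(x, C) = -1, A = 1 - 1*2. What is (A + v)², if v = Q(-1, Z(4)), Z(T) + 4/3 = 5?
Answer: 4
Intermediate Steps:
Z(T) = 11/3 (Z(T) = -4/3 + 5 = 11/3)
A = -1 (A = 1 - 2 = -1)
v = -1
(A + v)² = (-1 - 1)² = (-2)² = 4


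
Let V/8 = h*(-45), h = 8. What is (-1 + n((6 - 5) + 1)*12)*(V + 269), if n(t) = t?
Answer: -60053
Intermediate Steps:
V = -2880 (V = 8*(8*(-45)) = 8*(-360) = -2880)
(-1 + n((6 - 5) + 1)*12)*(V + 269) = (-1 + ((6 - 5) + 1)*12)*(-2880 + 269) = (-1 + (1 + 1)*12)*(-2611) = (-1 + 2*12)*(-2611) = (-1 + 24)*(-2611) = 23*(-2611) = -60053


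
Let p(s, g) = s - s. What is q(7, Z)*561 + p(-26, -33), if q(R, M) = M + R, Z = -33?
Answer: -14586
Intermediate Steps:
p(s, g) = 0
q(7, Z)*561 + p(-26, -33) = (-33 + 7)*561 + 0 = -26*561 + 0 = -14586 + 0 = -14586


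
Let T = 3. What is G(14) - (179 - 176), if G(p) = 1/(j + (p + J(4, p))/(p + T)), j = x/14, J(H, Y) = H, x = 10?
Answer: -514/211 ≈ -2.4360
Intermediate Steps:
j = 5/7 (j = 10/14 = 10*(1/14) = 5/7 ≈ 0.71429)
G(p) = 1/(5/7 + (4 + p)/(3 + p)) (G(p) = 1/(5/7 + (p + 4)/(p + 3)) = 1/(5/7 + (4 + p)/(3 + p)))
G(14) - (179 - 176) = 7*(3 + 14)/(43 + 12*14) - (179 - 176) = 7*17/(43 + 168) - 1*3 = 7*17/211 - 3 = 7*(1/211)*17 - 3 = 119/211 - 3 = -514/211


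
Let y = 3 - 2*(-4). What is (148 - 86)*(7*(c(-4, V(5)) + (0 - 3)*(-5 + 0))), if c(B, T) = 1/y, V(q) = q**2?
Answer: 72044/11 ≈ 6549.5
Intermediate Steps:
y = 11 (y = 3 + 8 = 11)
c(B, T) = 1/11
(148 - 86)*(7*(c(-4, V(5)) + (0 - 3)*(-5 + 0))) = (148 - 86)*(7*(1/11 + (0 - 3)*(-5 + 0))) = 62*(7*(1/11 - 3*(-5))) = 62*(7*(1/11 + 15)) = 62*(7*(166/11)) = 62*(1162/11) = 72044/11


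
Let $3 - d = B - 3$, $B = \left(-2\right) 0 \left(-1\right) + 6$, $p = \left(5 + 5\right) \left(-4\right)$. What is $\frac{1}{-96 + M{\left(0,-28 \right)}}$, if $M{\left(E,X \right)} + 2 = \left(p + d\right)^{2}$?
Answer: $\frac{1}{1502} \approx 0.00066578$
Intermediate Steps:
$p = -40$ ($p = 10 \left(-4\right) = -40$)
$B = 6$ ($B = 0 \left(-1\right) + 6 = 0 + 6 = 6$)
$d = 0$ ($d = 3 - \left(6 - 3\right) = 3 - 3 = 0$)
$M{\left(E,X \right)} = 1598$ ($M{\left(E,X \right)} = -2 + \left(-40 + 0\right)^{2} = -2 + \left(-40\right)^{2} = -2 + 1600 = 1598$)
$\frac{1}{-96 + M{\left(0,-28 \right)}} = \frac{1}{-96 + 1598} = \frac{1}{1502}$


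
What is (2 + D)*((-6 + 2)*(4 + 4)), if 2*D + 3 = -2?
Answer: 16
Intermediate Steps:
D = -5/2 (D = -3/2 + (½)*(-2) = -3/2 - 1 = -5/2 ≈ -2.5000)
(2 + D)*((-6 + 2)*(4 + 4)) = (2 - 5/2)*((-6 + 2)*(4 + 4)) = -(-2)*8 = -½*(-32) = 16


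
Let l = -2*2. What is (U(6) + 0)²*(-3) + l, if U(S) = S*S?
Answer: -3892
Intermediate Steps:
U(S) = S²
l = -4
(U(6) + 0)²*(-3) + l = (6² + 0)²*(-3) - 4 = (36 + 0)²*(-3) - 4 = 36²*(-3) - 4 = 1296*(-3) - 4 = -3888 - 4 = -3892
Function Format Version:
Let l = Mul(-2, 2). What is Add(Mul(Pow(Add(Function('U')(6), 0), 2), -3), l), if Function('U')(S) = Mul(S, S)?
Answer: -3892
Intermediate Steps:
Function('U')(S) = Pow(S, 2)
l = -4
Add(Mul(Pow(Add(Function('U')(6), 0), 2), -3), l) = Add(Mul(Pow(Add(Pow(6, 2), 0), 2), -3), -4) = Add(Mul(Pow(Add(36, 0), 2), -3), -4) = Add(Mul(Pow(36, 2), -3), -4) = Add(Mul(1296, -3), -4) = Add(-3888, -4) = -3892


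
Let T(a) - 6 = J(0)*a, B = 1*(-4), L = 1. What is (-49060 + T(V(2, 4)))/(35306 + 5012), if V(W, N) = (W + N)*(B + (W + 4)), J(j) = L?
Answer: -24521/20159 ≈ -1.2164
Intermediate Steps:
J(j) = 1
B = -4
V(W, N) = W*(N + W) (V(W, N) = (W + N)*(-4 + (W + 4)) = (N + W)*(-4 + (4 + W)) = (N + W)*W = W*(N + W))
T(a) = 6 + a (T(a) = 6 + 1*a = 6 + a)
(-49060 + T(V(2, 4)))/(35306 + 5012) = (-49060 + (6 + 2*(4 + 2)))/(35306 + 5012) = (-49060 + (6 + 2*6))/40318 = (-49060 + (6 + 12))*(1/40318) = (-49060 + 18)*(1/40318) = -49042*1/40318 = -24521/20159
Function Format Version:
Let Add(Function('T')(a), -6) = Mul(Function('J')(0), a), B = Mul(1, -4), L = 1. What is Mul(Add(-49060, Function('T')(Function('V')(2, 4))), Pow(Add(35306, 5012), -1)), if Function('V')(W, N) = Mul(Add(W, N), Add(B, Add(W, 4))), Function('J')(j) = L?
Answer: Rational(-24521, 20159) ≈ -1.2164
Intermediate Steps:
Function('J')(j) = 1
B = -4
Function('V')(W, N) = Mul(W, Add(N, W)) (Function('V')(W, N) = Mul(Add(W, N), Add(-4, Add(W, 4))) = Mul(Add(N, W), Add(-4, Add(4, W))) = Mul(Add(N, W), W) = Mul(W, Add(N, W)))
Function('T')(a) = Add(6, a) (Function('T')(a) = Add(6, Mul(1, a)) = Add(6, a))
Mul(Add(-49060, Function('T')(Function('V')(2, 4))), Pow(Add(35306, 5012), -1)) = Mul(Add(-49060, Add(6, Mul(2, Add(4, 2)))), Pow(Add(35306, 5012), -1)) = Mul(Add(-49060, Add(6, Mul(2, 6))), Pow(40318, -1)) = Mul(Add(-49060, Add(6, 12)), Rational(1, 40318)) = Mul(Add(-49060, 18), Rational(1, 40318)) = Mul(-49042, Rational(1, 40318)) = Rational(-24521, 20159)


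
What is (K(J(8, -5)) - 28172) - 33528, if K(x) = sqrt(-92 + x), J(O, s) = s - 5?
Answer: -61700 + I*sqrt(102) ≈ -61700.0 + 10.1*I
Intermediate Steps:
J(O, s) = -5 + s
(K(J(8, -5)) - 28172) - 33528 = (sqrt(-92 + (-5 - 5)) - 28172) - 33528 = (sqrt(-92 - 10) - 28172) - 33528 = (sqrt(-102) - 28172) - 33528 = (I*sqrt(102) - 28172) - 33528 = (-28172 + I*sqrt(102)) - 33528 = -61700 + I*sqrt(102)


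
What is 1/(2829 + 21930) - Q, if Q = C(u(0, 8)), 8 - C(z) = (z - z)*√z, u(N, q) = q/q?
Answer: -198071/24759 ≈ -8.0000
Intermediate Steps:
u(N, q) = 1
C(z) = 8 (C(z) = 8 - (z - z)*√z = 8 - 0*√z = 8 - 1*0 = 8 + 0 = 8)
Q = 8
1/(2829 + 21930) - Q = 1/(2829 + 21930) - 1*8 = 1/24759 - 8 = -198071/24759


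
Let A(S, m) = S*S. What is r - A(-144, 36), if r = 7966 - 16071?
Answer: -28841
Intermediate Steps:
A(S, m) = S**2
r = -8105
r - A(-144, 36) = -8105 - 1*(-144)**2 = -8105 - 1*20736 = -8105 - 20736 = -28841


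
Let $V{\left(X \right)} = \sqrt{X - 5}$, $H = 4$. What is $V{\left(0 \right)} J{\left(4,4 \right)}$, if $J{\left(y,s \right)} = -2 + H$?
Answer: $2 i \sqrt{5} \approx 4.4721 i$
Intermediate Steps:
$J{\left(y,s \right)} = 2$ ($J{\left(y,s \right)} = -2 + 4 = 2$)
$V{\left(X \right)} = \sqrt{-5 + X}$
$V{\left(0 \right)} J{\left(4,4 \right)} = \sqrt{-5 + 0} \cdot 2 = \sqrt{-5} \cdot 2 = i \sqrt{5} \cdot 2 = 2 i \sqrt{5}$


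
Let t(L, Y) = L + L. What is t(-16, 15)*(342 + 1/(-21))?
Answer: -229792/21 ≈ -10942.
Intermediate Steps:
t(L, Y) = 2*L
t(-16, 15)*(342 + 1/(-21)) = (2*(-16))*(342 + 1/(-21)) = -32*(342 - 1/21) = -32*7181/21 = -229792/21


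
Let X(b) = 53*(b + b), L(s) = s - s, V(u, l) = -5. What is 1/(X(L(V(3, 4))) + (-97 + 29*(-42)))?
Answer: -1/1315 ≈ -0.00076046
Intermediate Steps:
L(s) = 0
X(b) = 106*b (X(b) = 53*(2*b) = 106*b)
1/(X(L(V(3, 4))) + (-97 + 29*(-42))) = 1/(106*0 + (-97 + 29*(-42))) = 1/(0 + (-97 - 1218)) = 1/(0 - 1315) = 1/(-1315) = -1/1315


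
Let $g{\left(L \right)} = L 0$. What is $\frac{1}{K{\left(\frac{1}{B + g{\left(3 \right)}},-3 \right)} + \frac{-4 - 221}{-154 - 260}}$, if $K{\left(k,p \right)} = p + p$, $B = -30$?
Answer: $- \frac{46}{251} \approx -0.18327$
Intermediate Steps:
$g{\left(L \right)} = 0$
$K{\left(k,p \right)} = 2 p$
$\frac{1}{K{\left(\frac{1}{B + g{\left(3 \right)}},-3 \right)} + \frac{-4 - 221}{-154 - 260}} = \frac{1}{2 \left(-3\right) + \frac{-4 - 221}{-154 - 260}} = \frac{1}{-6 - \frac{225}{-414}} = \frac{1}{-6 - - \frac{25}{46}} = \frac{1}{-6 + \frac{25}{46}} = \frac{1}{- \frac{251}{46}} = - \frac{46}{251}$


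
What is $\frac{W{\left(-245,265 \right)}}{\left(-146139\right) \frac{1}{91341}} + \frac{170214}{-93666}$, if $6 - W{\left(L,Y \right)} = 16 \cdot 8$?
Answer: $\frac{56605651177}{760458643} \approx 74.436$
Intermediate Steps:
$W{\left(L,Y \right)} = -122$ ($W{\left(L,Y \right)} = 6 - 16 \cdot 8 = 6 - 128 = -122$)
$\frac{W{\left(-245,265 \right)}}{\left(-146139\right) \frac{1}{91341}} + \frac{170214}{-93666} = - \frac{122}{\left(-146139\right) \frac{1}{91341}} + \frac{170214}{-93666} = - \frac{122}{\left(-146139\right) \frac{1}{91341}} + 170214 \left(- \frac{1}{93666}\right) = - \frac{122}{- \frac{48713}{30447}} - \frac{28369}{15611} = \left(-122\right) \left(- \frac{30447}{48713}\right) - \frac{28369}{15611} = \frac{3714534}{48713} - \frac{28369}{15611} = \frac{56605651177}{760458643}$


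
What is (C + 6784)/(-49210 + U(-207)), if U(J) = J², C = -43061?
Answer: 36277/6361 ≈ 5.7030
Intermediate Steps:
(C + 6784)/(-49210 + U(-207)) = (-43061 + 6784)/(-49210 + (-207)²) = -36277/(-49210 + 42849) = -36277/(-6361) = -36277*(-1/6361) = 36277/6361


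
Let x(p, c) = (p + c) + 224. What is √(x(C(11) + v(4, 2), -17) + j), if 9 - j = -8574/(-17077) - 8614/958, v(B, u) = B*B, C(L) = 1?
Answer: 12*√112209614562899/8179883 ≈ 15.540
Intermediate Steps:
v(B, u) = B²
x(p, c) = 224 + c + p (x(p, c) = (c + p) + 224 = 224 + c + p)
j = 143062640/8179883 (j = 9 - (-8574/(-17077) - 8614/958) = 9 - (-8574*(-1/17077) - 8614*1/958) = 9 - (8574/17077 - 4307/479) = 9 - 1*(-69443693/8179883) = 9 + 69443693/8179883 = 143062640/8179883 ≈ 17.490)
√(x(C(11) + v(4, 2), -17) + j) = √((224 - 17 + (1 + 4²)) + 143062640/8179883) = √((224 - 17 + (1 + 16)) + 143062640/8179883) = √((224 - 17 + 17) + 143062640/8179883) = √(224 + 143062640/8179883) = √(1975356432/8179883) = 12*√112209614562899/8179883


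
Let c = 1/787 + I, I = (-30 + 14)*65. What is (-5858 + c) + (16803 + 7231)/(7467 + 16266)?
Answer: -128821015667/18677871 ≈ -6897.0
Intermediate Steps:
I = -1040 (I = -16*65 = -1040)
c = -818479/787 (c = 1/787 - 1040 = -818479/787 ≈ -1040.0)
(-5858 + c) + (16803 + 7231)/(7467 + 16266) = (-5858 - 818479/787) + (16803 + 7231)/(7467 + 16266) = -5428725/787 + 24034/23733 = -128821015667/18677871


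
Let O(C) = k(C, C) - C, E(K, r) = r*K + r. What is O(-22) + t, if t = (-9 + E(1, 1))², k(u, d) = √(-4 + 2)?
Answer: 71 + I*√2 ≈ 71.0 + 1.4142*I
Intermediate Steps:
E(K, r) = r + K*r (E(K, r) = K*r + r = r + K*r)
k(u, d) = I*√2 (k(u, d) = √(-2) = I*√2)
t = 49 (t = (-9 + 1*(1 + 1))² = (-9 + 1*2)² = (-9 + 2)² = (-7)² = 49)
O(C) = -C + I*√2 (O(C) = I*√2 - C = -C + I*√2)
O(-22) + t = (-1*(-22) + I*√2) + 49 = (22 + I*√2) + 49 = 71 + I*√2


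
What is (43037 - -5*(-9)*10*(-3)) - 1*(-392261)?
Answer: 436648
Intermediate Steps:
(43037 - -5*(-9)*10*(-3)) - 1*(-392261) = (43037 - 45*10*(-3)) + 392261 = (43037 - 450*(-3)) + 392261 = (43037 - 1*(-1350)) + 392261 = (43037 + 1350) + 392261 = 44387 + 392261 = 436648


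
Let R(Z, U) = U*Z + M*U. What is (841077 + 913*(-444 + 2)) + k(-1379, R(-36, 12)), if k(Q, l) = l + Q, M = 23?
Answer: 435996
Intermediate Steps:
R(Z, U) = 23*U + U*Z (R(Z, U) = U*Z + 23*U = 23*U + U*Z)
k(Q, l) = Q + l
(841077 + 913*(-444 + 2)) + k(-1379, R(-36, 12)) = (841077 + 913*(-444 + 2)) + (-1379 + 12*(23 - 36)) = (841077 + 913*(-442)) + (-1379 + 12*(-13)) = (841077 - 403546) + (-1379 - 156) = 437531 - 1535 = 435996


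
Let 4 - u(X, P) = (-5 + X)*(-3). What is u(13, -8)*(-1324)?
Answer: -37072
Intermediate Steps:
u(X, P) = -11 + 3*X (u(X, P) = 4 - (-5 + X)*(-3) = 4 - (15 - 3*X) = 4 + (-15 + 3*X) = -11 + 3*X)
u(13, -8)*(-1324) = (-11 + 3*13)*(-1324) = (-11 + 39)*(-1324) = 28*(-1324) = -37072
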